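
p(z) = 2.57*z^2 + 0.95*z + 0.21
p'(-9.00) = -45.31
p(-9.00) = 199.83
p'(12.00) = 62.63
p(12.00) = 381.69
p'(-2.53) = -12.05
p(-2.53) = 14.26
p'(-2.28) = -10.77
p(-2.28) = 11.40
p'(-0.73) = -2.80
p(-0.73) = 0.89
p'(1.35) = 7.89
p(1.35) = 6.18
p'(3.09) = 16.83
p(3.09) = 27.68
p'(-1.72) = -7.89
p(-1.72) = 6.18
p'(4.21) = 22.59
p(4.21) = 49.76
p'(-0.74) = -2.85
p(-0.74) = 0.91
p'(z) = 5.14*z + 0.95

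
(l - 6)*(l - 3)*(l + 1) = l^3 - 8*l^2 + 9*l + 18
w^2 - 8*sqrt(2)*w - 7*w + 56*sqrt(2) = (w - 7)*(w - 8*sqrt(2))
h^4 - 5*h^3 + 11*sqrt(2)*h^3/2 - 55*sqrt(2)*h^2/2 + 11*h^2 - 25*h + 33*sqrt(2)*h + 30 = (h - 3)*(h - 2)*(h + sqrt(2)/2)*(h + 5*sqrt(2))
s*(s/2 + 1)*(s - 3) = s^3/2 - s^2/2 - 3*s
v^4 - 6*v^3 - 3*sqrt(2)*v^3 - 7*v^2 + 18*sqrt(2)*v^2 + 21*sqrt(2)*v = v*(v - 7)*(v + 1)*(v - 3*sqrt(2))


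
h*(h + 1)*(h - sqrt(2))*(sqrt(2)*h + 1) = sqrt(2)*h^4 - h^3 + sqrt(2)*h^3 - sqrt(2)*h^2 - h^2 - sqrt(2)*h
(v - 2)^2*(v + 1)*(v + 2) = v^4 - v^3 - 6*v^2 + 4*v + 8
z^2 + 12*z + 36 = (z + 6)^2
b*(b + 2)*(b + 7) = b^3 + 9*b^2 + 14*b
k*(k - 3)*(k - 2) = k^3 - 5*k^2 + 6*k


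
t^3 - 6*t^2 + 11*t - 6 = (t - 3)*(t - 2)*(t - 1)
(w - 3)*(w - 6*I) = w^2 - 3*w - 6*I*w + 18*I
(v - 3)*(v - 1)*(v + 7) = v^3 + 3*v^2 - 25*v + 21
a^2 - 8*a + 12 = (a - 6)*(a - 2)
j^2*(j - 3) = j^3 - 3*j^2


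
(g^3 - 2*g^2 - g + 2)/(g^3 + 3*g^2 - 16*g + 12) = (g + 1)/(g + 6)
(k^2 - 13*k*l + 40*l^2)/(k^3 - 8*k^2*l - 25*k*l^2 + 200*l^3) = 1/(k + 5*l)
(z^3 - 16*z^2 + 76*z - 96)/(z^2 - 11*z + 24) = (z^2 - 8*z + 12)/(z - 3)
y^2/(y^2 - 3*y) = y/(y - 3)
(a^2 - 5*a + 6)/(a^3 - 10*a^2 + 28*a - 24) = (a - 3)/(a^2 - 8*a + 12)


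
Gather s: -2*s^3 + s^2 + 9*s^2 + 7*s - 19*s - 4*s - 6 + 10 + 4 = -2*s^3 + 10*s^2 - 16*s + 8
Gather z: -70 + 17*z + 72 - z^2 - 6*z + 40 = -z^2 + 11*z + 42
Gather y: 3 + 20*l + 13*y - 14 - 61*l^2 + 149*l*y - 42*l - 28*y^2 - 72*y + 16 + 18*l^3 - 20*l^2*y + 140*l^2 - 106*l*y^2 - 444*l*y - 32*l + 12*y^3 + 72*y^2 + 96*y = 18*l^3 + 79*l^2 - 54*l + 12*y^3 + y^2*(44 - 106*l) + y*(-20*l^2 - 295*l + 37) + 5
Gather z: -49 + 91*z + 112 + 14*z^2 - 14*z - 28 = 14*z^2 + 77*z + 35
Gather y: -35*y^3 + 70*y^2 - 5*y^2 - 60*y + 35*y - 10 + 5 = -35*y^3 + 65*y^2 - 25*y - 5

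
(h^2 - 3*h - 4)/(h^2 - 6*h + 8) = (h + 1)/(h - 2)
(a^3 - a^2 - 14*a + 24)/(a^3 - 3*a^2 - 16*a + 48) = (a - 2)/(a - 4)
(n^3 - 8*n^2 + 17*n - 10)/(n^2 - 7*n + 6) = (n^2 - 7*n + 10)/(n - 6)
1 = 1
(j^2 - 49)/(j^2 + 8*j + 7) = (j - 7)/(j + 1)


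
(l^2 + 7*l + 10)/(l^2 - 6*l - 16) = (l + 5)/(l - 8)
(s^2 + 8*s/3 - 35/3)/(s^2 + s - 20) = (s - 7/3)/(s - 4)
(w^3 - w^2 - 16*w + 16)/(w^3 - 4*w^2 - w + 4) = (w + 4)/(w + 1)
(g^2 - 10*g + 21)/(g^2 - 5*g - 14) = (g - 3)/(g + 2)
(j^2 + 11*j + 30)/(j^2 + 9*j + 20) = (j + 6)/(j + 4)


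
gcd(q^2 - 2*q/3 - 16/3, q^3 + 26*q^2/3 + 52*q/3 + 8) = q + 2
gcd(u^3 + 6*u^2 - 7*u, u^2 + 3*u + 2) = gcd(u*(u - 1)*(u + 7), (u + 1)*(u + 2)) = 1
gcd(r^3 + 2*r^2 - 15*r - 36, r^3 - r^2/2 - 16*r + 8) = r - 4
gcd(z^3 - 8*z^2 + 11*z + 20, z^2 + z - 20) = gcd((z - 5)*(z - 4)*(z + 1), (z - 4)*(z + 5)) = z - 4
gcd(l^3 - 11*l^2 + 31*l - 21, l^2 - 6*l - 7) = l - 7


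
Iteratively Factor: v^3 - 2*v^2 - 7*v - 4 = (v + 1)*(v^2 - 3*v - 4) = (v - 4)*(v + 1)*(v + 1)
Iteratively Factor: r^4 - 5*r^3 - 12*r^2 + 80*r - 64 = (r - 4)*(r^3 - r^2 - 16*r + 16) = (r - 4)*(r + 4)*(r^2 - 5*r + 4) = (r - 4)^2*(r + 4)*(r - 1)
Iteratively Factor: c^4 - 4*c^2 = (c)*(c^3 - 4*c) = c*(c + 2)*(c^2 - 2*c) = c^2*(c + 2)*(c - 2)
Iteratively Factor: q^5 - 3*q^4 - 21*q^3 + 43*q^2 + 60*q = (q)*(q^4 - 3*q^3 - 21*q^2 + 43*q + 60) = q*(q - 3)*(q^3 - 21*q - 20) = q*(q - 5)*(q - 3)*(q^2 + 5*q + 4) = q*(q - 5)*(q - 3)*(q + 4)*(q + 1)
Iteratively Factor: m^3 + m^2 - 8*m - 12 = (m + 2)*(m^2 - m - 6) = (m - 3)*(m + 2)*(m + 2)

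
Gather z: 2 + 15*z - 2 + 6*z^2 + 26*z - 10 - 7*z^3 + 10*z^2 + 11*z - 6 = -7*z^3 + 16*z^2 + 52*z - 16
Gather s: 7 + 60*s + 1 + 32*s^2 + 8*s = 32*s^2 + 68*s + 8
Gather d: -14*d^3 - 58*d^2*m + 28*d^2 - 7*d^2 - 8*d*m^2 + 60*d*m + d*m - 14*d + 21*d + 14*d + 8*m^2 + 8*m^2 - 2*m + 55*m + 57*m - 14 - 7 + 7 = -14*d^3 + d^2*(21 - 58*m) + d*(-8*m^2 + 61*m + 21) + 16*m^2 + 110*m - 14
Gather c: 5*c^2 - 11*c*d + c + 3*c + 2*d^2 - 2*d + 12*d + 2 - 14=5*c^2 + c*(4 - 11*d) + 2*d^2 + 10*d - 12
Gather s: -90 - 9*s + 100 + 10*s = s + 10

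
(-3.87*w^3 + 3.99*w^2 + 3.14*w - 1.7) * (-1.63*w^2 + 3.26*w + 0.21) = 6.3081*w^5 - 19.1199*w^4 + 7.0765*w^3 + 13.8453*w^2 - 4.8826*w - 0.357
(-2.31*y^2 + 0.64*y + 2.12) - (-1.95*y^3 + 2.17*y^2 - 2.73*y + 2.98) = 1.95*y^3 - 4.48*y^2 + 3.37*y - 0.86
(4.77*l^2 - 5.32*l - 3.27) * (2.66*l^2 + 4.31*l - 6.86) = 12.6882*l^4 + 6.40749999999999*l^3 - 64.3496*l^2 + 22.4015*l + 22.4322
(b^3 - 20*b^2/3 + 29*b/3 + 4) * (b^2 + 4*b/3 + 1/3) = b^5 - 16*b^4/3 + 10*b^3/9 + 44*b^2/3 + 77*b/9 + 4/3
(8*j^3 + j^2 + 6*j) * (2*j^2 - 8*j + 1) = 16*j^5 - 62*j^4 + 12*j^3 - 47*j^2 + 6*j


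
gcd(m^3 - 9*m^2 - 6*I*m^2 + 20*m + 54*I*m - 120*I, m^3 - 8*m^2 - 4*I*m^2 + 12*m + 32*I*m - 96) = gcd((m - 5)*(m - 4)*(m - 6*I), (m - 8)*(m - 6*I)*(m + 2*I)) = m - 6*I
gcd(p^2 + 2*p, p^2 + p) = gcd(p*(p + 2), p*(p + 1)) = p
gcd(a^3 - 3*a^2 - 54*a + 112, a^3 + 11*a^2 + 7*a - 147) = a + 7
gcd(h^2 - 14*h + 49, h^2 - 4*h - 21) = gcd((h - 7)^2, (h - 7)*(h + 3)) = h - 7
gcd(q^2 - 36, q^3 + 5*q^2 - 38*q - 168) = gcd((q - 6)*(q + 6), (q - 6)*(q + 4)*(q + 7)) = q - 6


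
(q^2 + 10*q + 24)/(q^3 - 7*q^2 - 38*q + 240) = (q + 4)/(q^2 - 13*q + 40)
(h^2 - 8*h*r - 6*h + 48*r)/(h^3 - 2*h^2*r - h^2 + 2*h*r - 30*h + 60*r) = (-h + 8*r)/(-h^2 + 2*h*r - 5*h + 10*r)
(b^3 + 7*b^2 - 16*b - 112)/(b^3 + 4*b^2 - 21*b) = (b^2 - 16)/(b*(b - 3))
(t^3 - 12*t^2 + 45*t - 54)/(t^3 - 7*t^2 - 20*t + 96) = (t^2 - 9*t + 18)/(t^2 - 4*t - 32)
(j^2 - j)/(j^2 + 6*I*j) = (j - 1)/(j + 6*I)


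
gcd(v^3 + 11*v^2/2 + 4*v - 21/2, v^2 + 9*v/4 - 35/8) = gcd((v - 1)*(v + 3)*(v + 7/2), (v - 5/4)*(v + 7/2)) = v + 7/2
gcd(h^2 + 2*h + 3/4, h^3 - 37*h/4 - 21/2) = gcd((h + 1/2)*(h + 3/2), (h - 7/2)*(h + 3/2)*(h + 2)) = h + 3/2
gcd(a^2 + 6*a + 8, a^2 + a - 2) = a + 2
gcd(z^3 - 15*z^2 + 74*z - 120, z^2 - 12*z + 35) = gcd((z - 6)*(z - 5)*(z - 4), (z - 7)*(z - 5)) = z - 5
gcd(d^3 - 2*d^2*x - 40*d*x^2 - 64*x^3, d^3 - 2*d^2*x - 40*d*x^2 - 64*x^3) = -d^3 + 2*d^2*x + 40*d*x^2 + 64*x^3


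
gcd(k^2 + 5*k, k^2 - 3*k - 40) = k + 5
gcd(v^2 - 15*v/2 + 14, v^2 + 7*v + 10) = 1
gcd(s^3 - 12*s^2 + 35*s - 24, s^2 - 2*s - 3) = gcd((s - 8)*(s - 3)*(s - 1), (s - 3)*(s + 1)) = s - 3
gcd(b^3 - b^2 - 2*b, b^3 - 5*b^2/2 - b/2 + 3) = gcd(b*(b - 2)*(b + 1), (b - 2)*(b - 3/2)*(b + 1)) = b^2 - b - 2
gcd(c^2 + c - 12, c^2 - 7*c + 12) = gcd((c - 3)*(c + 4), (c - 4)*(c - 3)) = c - 3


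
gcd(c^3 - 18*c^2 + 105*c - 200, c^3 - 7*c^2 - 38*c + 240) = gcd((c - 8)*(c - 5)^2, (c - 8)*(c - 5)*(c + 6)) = c^2 - 13*c + 40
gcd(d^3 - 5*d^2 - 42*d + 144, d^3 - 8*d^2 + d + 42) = d - 3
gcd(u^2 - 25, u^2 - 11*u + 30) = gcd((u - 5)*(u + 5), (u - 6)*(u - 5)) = u - 5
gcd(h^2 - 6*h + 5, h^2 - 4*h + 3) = h - 1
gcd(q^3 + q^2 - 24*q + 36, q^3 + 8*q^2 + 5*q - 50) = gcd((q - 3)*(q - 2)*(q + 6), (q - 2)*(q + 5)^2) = q - 2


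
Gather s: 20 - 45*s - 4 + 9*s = 16 - 36*s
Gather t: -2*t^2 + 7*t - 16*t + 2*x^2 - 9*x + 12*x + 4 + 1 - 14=-2*t^2 - 9*t + 2*x^2 + 3*x - 9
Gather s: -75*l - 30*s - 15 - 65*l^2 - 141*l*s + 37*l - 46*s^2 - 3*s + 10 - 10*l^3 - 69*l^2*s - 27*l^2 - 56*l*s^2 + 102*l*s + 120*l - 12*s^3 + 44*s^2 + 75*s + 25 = -10*l^3 - 92*l^2 + 82*l - 12*s^3 + s^2*(-56*l - 2) + s*(-69*l^2 - 39*l + 42) + 20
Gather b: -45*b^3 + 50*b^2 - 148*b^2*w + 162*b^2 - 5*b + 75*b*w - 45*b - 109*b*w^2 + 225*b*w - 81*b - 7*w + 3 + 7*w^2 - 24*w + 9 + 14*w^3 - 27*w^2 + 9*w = -45*b^3 + b^2*(212 - 148*w) + b*(-109*w^2 + 300*w - 131) + 14*w^3 - 20*w^2 - 22*w + 12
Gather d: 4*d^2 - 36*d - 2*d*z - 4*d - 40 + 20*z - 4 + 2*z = 4*d^2 + d*(-2*z - 40) + 22*z - 44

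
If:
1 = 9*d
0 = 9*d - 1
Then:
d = 1/9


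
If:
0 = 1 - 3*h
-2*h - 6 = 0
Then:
No Solution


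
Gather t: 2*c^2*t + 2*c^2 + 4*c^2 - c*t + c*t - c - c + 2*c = 2*c^2*t + 6*c^2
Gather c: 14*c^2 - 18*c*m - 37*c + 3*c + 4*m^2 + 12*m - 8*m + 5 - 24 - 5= 14*c^2 + c*(-18*m - 34) + 4*m^2 + 4*m - 24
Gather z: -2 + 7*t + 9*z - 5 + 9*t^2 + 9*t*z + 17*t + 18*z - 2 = 9*t^2 + 24*t + z*(9*t + 27) - 9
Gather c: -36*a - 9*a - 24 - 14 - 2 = -45*a - 40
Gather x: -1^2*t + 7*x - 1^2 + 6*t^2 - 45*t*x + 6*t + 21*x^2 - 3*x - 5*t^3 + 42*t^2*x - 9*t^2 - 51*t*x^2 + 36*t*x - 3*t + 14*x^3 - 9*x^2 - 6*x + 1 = -5*t^3 - 3*t^2 + 2*t + 14*x^3 + x^2*(12 - 51*t) + x*(42*t^2 - 9*t - 2)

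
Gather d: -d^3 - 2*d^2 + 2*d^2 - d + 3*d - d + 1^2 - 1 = -d^3 + d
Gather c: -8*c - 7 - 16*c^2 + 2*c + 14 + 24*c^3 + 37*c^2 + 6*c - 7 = 24*c^3 + 21*c^2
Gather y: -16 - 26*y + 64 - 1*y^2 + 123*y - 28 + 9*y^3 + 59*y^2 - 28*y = 9*y^3 + 58*y^2 + 69*y + 20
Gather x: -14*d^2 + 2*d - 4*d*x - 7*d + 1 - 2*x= -14*d^2 - 5*d + x*(-4*d - 2) + 1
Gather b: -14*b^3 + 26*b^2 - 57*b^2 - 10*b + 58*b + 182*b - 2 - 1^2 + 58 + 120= -14*b^3 - 31*b^2 + 230*b + 175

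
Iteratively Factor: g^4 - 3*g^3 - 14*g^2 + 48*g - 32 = (g - 1)*(g^3 - 2*g^2 - 16*g + 32) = (g - 2)*(g - 1)*(g^2 - 16) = (g - 2)*(g - 1)*(g + 4)*(g - 4)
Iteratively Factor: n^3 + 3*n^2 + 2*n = (n + 2)*(n^2 + n) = n*(n + 2)*(n + 1)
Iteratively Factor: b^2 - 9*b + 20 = (b - 5)*(b - 4)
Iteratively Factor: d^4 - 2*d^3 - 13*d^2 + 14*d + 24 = (d + 3)*(d^3 - 5*d^2 + 2*d + 8) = (d + 1)*(d + 3)*(d^2 - 6*d + 8) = (d - 4)*(d + 1)*(d + 3)*(d - 2)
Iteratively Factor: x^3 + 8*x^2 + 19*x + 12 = (x + 4)*(x^2 + 4*x + 3) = (x + 3)*(x + 4)*(x + 1)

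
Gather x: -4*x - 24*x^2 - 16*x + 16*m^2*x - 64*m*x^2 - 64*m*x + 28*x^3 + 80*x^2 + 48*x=28*x^3 + x^2*(56 - 64*m) + x*(16*m^2 - 64*m + 28)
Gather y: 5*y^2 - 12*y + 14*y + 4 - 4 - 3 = 5*y^2 + 2*y - 3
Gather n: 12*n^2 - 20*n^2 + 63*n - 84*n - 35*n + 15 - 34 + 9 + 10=-8*n^2 - 56*n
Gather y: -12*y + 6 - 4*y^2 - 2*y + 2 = -4*y^2 - 14*y + 8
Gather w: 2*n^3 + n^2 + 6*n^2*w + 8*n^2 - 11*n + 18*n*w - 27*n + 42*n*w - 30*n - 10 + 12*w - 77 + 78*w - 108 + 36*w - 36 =2*n^3 + 9*n^2 - 68*n + w*(6*n^2 + 60*n + 126) - 231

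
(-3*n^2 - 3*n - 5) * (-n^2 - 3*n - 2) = 3*n^4 + 12*n^3 + 20*n^2 + 21*n + 10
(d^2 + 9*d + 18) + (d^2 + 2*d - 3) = 2*d^2 + 11*d + 15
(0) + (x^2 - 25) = x^2 - 25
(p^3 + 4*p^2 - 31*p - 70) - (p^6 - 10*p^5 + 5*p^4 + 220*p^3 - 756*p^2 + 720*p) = -p^6 + 10*p^5 - 5*p^4 - 219*p^3 + 760*p^2 - 751*p - 70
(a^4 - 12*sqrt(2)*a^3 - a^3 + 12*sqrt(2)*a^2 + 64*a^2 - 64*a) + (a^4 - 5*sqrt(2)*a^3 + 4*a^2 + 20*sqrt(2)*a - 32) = 2*a^4 - 17*sqrt(2)*a^3 - a^3 + 12*sqrt(2)*a^2 + 68*a^2 - 64*a + 20*sqrt(2)*a - 32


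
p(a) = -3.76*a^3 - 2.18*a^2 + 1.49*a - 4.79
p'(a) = -11.28*a^2 - 4.36*a + 1.49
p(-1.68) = 4.38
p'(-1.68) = -23.02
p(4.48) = -379.95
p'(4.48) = -244.44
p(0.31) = -4.65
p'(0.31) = -0.95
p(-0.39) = -5.48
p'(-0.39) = 1.47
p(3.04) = -126.04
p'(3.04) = -116.01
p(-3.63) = 140.92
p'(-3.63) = -131.32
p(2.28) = -57.29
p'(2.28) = -67.09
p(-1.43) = -0.38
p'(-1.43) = -15.34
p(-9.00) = 2546.26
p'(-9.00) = -872.95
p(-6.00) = 719.95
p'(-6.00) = -378.43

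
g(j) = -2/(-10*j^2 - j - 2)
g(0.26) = 0.68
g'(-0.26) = 1.44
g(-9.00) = 0.00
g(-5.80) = 0.01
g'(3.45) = -0.01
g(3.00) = 0.02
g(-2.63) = 0.03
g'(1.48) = -0.09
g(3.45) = 0.02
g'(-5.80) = 0.00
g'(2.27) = -0.03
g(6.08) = 0.01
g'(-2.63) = 0.02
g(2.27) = 0.04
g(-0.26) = 0.83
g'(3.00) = -0.01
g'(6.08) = -0.00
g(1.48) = 0.08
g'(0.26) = -1.44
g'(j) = -2*(20*j + 1)/(-10*j^2 - j - 2)^2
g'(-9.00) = 0.00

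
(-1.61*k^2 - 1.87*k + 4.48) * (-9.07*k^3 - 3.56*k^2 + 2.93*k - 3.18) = 14.6027*k^5 + 22.6925*k^4 - 38.6937*k^3 - 16.3081*k^2 + 19.073*k - 14.2464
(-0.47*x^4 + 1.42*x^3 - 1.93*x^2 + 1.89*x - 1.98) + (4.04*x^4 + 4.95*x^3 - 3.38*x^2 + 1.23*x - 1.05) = 3.57*x^4 + 6.37*x^3 - 5.31*x^2 + 3.12*x - 3.03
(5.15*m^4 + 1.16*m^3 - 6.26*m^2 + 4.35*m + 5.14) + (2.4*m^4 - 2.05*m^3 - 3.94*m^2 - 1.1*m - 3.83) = 7.55*m^4 - 0.89*m^3 - 10.2*m^2 + 3.25*m + 1.31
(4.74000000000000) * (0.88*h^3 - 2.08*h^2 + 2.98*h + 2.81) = 4.1712*h^3 - 9.8592*h^2 + 14.1252*h + 13.3194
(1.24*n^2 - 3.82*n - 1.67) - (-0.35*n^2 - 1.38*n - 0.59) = 1.59*n^2 - 2.44*n - 1.08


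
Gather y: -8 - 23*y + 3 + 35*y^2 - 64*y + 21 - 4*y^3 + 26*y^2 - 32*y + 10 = -4*y^3 + 61*y^2 - 119*y + 26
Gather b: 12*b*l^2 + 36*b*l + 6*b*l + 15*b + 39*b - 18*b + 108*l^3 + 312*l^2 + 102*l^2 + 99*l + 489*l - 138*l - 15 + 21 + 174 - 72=b*(12*l^2 + 42*l + 36) + 108*l^3 + 414*l^2 + 450*l + 108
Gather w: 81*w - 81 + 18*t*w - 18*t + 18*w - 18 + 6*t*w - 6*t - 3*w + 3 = -24*t + w*(24*t + 96) - 96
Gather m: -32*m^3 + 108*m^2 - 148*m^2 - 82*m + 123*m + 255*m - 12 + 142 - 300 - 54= -32*m^3 - 40*m^2 + 296*m - 224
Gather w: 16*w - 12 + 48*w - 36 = 64*w - 48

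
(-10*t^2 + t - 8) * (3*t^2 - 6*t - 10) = -30*t^4 + 63*t^3 + 70*t^2 + 38*t + 80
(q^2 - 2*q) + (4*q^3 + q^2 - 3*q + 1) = 4*q^3 + 2*q^2 - 5*q + 1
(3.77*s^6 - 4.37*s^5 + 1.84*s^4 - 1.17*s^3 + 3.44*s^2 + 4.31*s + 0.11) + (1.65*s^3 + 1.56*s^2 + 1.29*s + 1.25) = 3.77*s^6 - 4.37*s^5 + 1.84*s^4 + 0.48*s^3 + 5.0*s^2 + 5.6*s + 1.36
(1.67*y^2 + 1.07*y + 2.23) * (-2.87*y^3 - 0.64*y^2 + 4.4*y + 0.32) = -4.7929*y^5 - 4.1397*y^4 + 0.2631*y^3 + 3.8152*y^2 + 10.1544*y + 0.7136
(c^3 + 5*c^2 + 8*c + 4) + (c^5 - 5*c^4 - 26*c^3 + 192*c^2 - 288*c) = c^5 - 5*c^4 - 25*c^3 + 197*c^2 - 280*c + 4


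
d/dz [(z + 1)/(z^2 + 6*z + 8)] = (z^2 + 6*z - 2*(z + 1)*(z + 3) + 8)/(z^2 + 6*z + 8)^2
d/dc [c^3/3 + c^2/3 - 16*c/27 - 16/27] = c^2 + 2*c/3 - 16/27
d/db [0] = 0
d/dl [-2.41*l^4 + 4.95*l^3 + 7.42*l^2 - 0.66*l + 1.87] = -9.64*l^3 + 14.85*l^2 + 14.84*l - 0.66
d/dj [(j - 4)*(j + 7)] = 2*j + 3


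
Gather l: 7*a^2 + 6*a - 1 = 7*a^2 + 6*a - 1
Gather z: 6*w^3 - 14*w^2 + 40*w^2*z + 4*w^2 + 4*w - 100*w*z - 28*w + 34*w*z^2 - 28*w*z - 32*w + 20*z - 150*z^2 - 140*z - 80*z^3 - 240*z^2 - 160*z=6*w^3 - 10*w^2 - 56*w - 80*z^3 + z^2*(34*w - 390) + z*(40*w^2 - 128*w - 280)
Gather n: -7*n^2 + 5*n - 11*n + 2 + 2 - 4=-7*n^2 - 6*n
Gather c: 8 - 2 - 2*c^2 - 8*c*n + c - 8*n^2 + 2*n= -2*c^2 + c*(1 - 8*n) - 8*n^2 + 2*n + 6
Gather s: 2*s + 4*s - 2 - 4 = 6*s - 6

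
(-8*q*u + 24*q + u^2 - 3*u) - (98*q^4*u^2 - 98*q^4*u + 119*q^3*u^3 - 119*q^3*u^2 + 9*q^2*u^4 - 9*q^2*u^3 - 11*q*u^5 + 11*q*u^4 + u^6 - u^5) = -98*q^4*u^2 + 98*q^4*u - 119*q^3*u^3 + 119*q^3*u^2 - 9*q^2*u^4 + 9*q^2*u^3 + 11*q*u^5 - 11*q*u^4 - 8*q*u + 24*q - u^6 + u^5 + u^2 - 3*u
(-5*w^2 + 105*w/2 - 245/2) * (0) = 0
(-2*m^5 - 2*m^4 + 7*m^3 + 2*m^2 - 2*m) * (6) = -12*m^5 - 12*m^4 + 42*m^3 + 12*m^2 - 12*m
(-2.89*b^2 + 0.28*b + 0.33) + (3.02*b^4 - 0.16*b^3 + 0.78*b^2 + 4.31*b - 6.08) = 3.02*b^4 - 0.16*b^3 - 2.11*b^2 + 4.59*b - 5.75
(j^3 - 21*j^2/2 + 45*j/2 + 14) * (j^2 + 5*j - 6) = j^5 - 11*j^4/2 - 36*j^3 + 379*j^2/2 - 65*j - 84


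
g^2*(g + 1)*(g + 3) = g^4 + 4*g^3 + 3*g^2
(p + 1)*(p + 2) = p^2 + 3*p + 2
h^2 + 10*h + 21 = (h + 3)*(h + 7)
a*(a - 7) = a^2 - 7*a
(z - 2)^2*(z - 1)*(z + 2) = z^4 - 3*z^3 - 2*z^2 + 12*z - 8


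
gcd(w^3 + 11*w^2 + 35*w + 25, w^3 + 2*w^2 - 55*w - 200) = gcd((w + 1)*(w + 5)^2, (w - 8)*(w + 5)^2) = w^2 + 10*w + 25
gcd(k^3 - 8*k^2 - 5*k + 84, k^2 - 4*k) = k - 4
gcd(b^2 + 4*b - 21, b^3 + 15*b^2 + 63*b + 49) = b + 7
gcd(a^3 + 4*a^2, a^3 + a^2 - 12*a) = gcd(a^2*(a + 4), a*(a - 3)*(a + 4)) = a^2 + 4*a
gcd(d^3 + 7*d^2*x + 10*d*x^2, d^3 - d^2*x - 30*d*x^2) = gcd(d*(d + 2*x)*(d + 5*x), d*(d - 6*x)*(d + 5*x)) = d^2 + 5*d*x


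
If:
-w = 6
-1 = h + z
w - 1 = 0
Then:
No Solution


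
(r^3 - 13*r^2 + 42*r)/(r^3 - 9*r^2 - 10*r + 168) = r/(r + 4)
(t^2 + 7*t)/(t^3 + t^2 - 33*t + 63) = t/(t^2 - 6*t + 9)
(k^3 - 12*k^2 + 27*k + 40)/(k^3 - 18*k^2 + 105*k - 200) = (k + 1)/(k - 5)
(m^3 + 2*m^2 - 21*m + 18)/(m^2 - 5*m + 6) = (m^2 + 5*m - 6)/(m - 2)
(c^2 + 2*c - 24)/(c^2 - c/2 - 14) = 2*(c + 6)/(2*c + 7)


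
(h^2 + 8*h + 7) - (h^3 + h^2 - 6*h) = -h^3 + 14*h + 7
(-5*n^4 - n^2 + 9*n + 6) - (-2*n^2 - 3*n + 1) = -5*n^4 + n^2 + 12*n + 5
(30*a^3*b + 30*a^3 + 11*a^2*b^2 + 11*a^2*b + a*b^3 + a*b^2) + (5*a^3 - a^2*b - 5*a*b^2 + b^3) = 30*a^3*b + 35*a^3 + 11*a^2*b^2 + 10*a^2*b + a*b^3 - 4*a*b^2 + b^3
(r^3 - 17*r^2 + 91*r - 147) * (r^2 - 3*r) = r^5 - 20*r^4 + 142*r^3 - 420*r^2 + 441*r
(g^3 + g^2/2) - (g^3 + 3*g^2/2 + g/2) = -g^2 - g/2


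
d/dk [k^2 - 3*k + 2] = 2*k - 3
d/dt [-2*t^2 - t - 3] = -4*t - 1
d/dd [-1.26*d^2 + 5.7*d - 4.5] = 5.7 - 2.52*d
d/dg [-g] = -1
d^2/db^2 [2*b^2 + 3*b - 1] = 4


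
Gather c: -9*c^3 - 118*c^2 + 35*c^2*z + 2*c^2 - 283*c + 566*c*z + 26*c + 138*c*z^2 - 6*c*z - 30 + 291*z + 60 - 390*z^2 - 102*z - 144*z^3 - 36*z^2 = -9*c^3 + c^2*(35*z - 116) + c*(138*z^2 + 560*z - 257) - 144*z^3 - 426*z^2 + 189*z + 30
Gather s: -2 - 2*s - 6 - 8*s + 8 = -10*s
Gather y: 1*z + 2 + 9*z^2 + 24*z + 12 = 9*z^2 + 25*z + 14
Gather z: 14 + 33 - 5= 42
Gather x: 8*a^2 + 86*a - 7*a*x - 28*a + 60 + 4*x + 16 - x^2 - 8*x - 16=8*a^2 + 58*a - x^2 + x*(-7*a - 4) + 60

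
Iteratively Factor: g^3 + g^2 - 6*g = (g)*(g^2 + g - 6) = g*(g - 2)*(g + 3)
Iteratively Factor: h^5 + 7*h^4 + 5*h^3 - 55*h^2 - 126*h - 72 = (h + 1)*(h^4 + 6*h^3 - h^2 - 54*h - 72) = (h + 1)*(h + 2)*(h^3 + 4*h^2 - 9*h - 36) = (h - 3)*(h + 1)*(h + 2)*(h^2 + 7*h + 12) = (h - 3)*(h + 1)*(h + 2)*(h + 4)*(h + 3)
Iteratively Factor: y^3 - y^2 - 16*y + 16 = (y - 4)*(y^2 + 3*y - 4) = (y - 4)*(y + 4)*(y - 1)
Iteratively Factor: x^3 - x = (x + 1)*(x^2 - x) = (x - 1)*(x + 1)*(x)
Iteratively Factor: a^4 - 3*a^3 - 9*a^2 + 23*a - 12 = (a - 1)*(a^3 - 2*a^2 - 11*a + 12) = (a - 1)^2*(a^2 - a - 12) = (a - 4)*(a - 1)^2*(a + 3)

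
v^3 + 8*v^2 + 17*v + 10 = (v + 1)*(v + 2)*(v + 5)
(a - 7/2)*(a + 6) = a^2 + 5*a/2 - 21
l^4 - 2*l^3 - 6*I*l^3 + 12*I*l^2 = l^2*(l - 2)*(l - 6*I)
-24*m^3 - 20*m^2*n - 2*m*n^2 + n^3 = (-6*m + n)*(2*m + n)^2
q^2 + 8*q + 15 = (q + 3)*(q + 5)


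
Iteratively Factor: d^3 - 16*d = (d + 4)*(d^2 - 4*d) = (d - 4)*(d + 4)*(d)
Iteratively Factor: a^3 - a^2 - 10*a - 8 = (a + 2)*(a^2 - 3*a - 4) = (a - 4)*(a + 2)*(a + 1)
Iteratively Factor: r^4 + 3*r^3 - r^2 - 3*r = (r + 1)*(r^3 + 2*r^2 - 3*r) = (r - 1)*(r + 1)*(r^2 + 3*r) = (r - 1)*(r + 1)*(r + 3)*(r)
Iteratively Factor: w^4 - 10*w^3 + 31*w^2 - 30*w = (w - 3)*(w^3 - 7*w^2 + 10*w) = (w - 5)*(w - 3)*(w^2 - 2*w) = (w - 5)*(w - 3)*(w - 2)*(w)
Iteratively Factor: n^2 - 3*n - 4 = (n + 1)*(n - 4)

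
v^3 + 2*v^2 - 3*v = v*(v - 1)*(v + 3)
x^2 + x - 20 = (x - 4)*(x + 5)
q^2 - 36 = (q - 6)*(q + 6)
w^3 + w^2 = w^2*(w + 1)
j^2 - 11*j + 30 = (j - 6)*(j - 5)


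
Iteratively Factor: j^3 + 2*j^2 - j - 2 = (j + 1)*(j^2 + j - 2) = (j - 1)*(j + 1)*(j + 2)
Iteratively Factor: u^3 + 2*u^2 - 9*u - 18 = (u + 2)*(u^2 - 9) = (u - 3)*(u + 2)*(u + 3)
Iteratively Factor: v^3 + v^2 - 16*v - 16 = (v + 1)*(v^2 - 16) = (v - 4)*(v + 1)*(v + 4)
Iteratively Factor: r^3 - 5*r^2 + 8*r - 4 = (r - 2)*(r^2 - 3*r + 2) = (r - 2)*(r - 1)*(r - 2)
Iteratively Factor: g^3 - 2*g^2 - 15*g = (g)*(g^2 - 2*g - 15) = g*(g + 3)*(g - 5)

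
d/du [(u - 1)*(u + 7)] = 2*u + 6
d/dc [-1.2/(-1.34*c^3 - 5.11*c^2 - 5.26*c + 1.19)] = (-4.824*c^2 - 12.264*c - 6.312)/(1.34*c^3 + 5.11*c^2 + 5.26*c - 1.19)^2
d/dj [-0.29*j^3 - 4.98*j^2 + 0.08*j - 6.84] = -0.87*j^2 - 9.96*j + 0.08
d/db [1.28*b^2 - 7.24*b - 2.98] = 2.56*b - 7.24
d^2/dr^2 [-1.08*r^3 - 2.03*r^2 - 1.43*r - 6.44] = -6.48*r - 4.06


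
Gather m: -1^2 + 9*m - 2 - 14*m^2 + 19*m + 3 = -14*m^2 + 28*m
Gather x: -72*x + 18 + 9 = 27 - 72*x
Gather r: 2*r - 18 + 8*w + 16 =2*r + 8*w - 2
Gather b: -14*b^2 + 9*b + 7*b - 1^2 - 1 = -14*b^2 + 16*b - 2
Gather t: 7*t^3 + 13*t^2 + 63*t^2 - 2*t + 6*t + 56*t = 7*t^3 + 76*t^2 + 60*t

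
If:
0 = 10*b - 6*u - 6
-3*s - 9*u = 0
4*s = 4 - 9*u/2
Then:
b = 7/25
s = 8/5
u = -8/15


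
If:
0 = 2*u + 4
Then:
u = -2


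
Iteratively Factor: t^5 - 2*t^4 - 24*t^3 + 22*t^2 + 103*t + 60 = (t + 4)*(t^4 - 6*t^3 + 22*t + 15) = (t - 3)*(t + 4)*(t^3 - 3*t^2 - 9*t - 5) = (t - 3)*(t + 1)*(t + 4)*(t^2 - 4*t - 5) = (t - 5)*(t - 3)*(t + 1)*(t + 4)*(t + 1)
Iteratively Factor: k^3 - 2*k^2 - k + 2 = (k + 1)*(k^2 - 3*k + 2) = (k - 2)*(k + 1)*(k - 1)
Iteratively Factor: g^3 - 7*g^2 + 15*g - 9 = (g - 3)*(g^2 - 4*g + 3) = (g - 3)*(g - 1)*(g - 3)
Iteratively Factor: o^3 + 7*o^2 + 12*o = (o + 4)*(o^2 + 3*o) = o*(o + 4)*(o + 3)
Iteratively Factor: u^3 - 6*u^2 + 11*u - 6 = (u - 3)*(u^2 - 3*u + 2) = (u - 3)*(u - 2)*(u - 1)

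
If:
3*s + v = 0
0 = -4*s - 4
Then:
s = -1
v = 3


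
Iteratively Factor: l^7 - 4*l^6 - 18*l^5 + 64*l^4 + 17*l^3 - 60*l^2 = (l + 4)*(l^6 - 8*l^5 + 14*l^4 + 8*l^3 - 15*l^2) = (l + 1)*(l + 4)*(l^5 - 9*l^4 + 23*l^3 - 15*l^2) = (l - 5)*(l + 1)*(l + 4)*(l^4 - 4*l^3 + 3*l^2) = l*(l - 5)*(l + 1)*(l + 4)*(l^3 - 4*l^2 + 3*l) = l*(l - 5)*(l - 3)*(l + 1)*(l + 4)*(l^2 - l) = l*(l - 5)*(l - 3)*(l - 1)*(l + 1)*(l + 4)*(l)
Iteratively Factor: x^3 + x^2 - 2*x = (x + 2)*(x^2 - x) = (x - 1)*(x + 2)*(x)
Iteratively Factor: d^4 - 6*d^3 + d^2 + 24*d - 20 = (d - 1)*(d^3 - 5*d^2 - 4*d + 20) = (d - 5)*(d - 1)*(d^2 - 4) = (d - 5)*(d - 2)*(d - 1)*(d + 2)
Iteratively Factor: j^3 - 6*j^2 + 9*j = (j)*(j^2 - 6*j + 9) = j*(j - 3)*(j - 3)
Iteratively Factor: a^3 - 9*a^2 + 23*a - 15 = (a - 1)*(a^2 - 8*a + 15) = (a - 3)*(a - 1)*(a - 5)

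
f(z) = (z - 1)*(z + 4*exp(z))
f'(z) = z + (z - 1)*(4*exp(z) + 1) + 4*exp(z)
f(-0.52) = -2.82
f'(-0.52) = -3.28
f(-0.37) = -3.28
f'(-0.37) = -2.76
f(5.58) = 4881.67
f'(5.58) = 5926.56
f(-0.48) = -2.95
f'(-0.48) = -3.15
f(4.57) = 1394.96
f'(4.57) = 1772.97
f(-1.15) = -0.25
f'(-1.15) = -4.76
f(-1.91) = 3.83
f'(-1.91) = -5.95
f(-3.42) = 14.54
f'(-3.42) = -8.29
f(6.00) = 8098.58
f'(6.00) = 9693.29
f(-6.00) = 41.93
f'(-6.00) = -13.06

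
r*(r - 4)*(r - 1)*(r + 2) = r^4 - 3*r^3 - 6*r^2 + 8*r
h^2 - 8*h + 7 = (h - 7)*(h - 1)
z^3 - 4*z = z*(z - 2)*(z + 2)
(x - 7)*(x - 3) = x^2 - 10*x + 21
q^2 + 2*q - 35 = (q - 5)*(q + 7)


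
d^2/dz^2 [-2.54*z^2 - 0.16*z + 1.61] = -5.08000000000000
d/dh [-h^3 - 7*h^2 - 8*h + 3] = -3*h^2 - 14*h - 8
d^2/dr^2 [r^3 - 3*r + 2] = 6*r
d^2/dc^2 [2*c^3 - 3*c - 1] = 12*c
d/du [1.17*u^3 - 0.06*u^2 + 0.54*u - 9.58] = 3.51*u^2 - 0.12*u + 0.54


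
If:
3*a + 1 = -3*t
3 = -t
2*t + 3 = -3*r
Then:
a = 8/3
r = 1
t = -3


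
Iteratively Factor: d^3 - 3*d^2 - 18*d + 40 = (d - 5)*(d^2 + 2*d - 8) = (d - 5)*(d - 2)*(d + 4)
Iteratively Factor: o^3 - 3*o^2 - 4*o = (o + 1)*(o^2 - 4*o) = o*(o + 1)*(o - 4)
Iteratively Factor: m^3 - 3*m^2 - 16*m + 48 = (m - 4)*(m^2 + m - 12) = (m - 4)*(m + 4)*(m - 3)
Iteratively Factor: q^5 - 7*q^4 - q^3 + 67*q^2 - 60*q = (q + 3)*(q^4 - 10*q^3 + 29*q^2 - 20*q) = q*(q + 3)*(q^3 - 10*q^2 + 29*q - 20) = q*(q - 4)*(q + 3)*(q^2 - 6*q + 5) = q*(q - 5)*(q - 4)*(q + 3)*(q - 1)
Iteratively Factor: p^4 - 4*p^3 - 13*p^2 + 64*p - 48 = (p - 1)*(p^3 - 3*p^2 - 16*p + 48) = (p - 3)*(p - 1)*(p^2 - 16) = (p - 3)*(p - 1)*(p + 4)*(p - 4)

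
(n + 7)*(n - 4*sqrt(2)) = n^2 - 4*sqrt(2)*n + 7*n - 28*sqrt(2)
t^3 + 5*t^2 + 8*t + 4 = (t + 1)*(t + 2)^2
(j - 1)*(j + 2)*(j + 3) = j^3 + 4*j^2 + j - 6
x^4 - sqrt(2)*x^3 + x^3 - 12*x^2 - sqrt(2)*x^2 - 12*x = x*(x + 1)*(x - 3*sqrt(2))*(x + 2*sqrt(2))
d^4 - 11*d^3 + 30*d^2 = d^2*(d - 6)*(d - 5)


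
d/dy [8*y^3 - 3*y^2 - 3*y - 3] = 24*y^2 - 6*y - 3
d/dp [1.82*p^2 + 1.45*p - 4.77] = 3.64*p + 1.45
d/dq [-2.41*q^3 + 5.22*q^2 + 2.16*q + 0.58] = -7.23*q^2 + 10.44*q + 2.16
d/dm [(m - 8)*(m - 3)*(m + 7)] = 3*m^2 - 8*m - 53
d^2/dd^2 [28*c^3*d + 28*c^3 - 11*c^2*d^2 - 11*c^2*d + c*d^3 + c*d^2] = 2*c*(-11*c + 3*d + 1)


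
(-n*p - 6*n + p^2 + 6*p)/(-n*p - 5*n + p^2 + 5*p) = (p + 6)/(p + 5)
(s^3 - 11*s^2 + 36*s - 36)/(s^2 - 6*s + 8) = (s^2 - 9*s + 18)/(s - 4)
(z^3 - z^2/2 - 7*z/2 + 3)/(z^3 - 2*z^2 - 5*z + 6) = (z - 3/2)/(z - 3)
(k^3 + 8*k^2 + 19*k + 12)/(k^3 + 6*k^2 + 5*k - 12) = (k + 1)/(k - 1)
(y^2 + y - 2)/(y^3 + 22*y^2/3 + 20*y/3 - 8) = 3*(y - 1)/(3*y^2 + 16*y - 12)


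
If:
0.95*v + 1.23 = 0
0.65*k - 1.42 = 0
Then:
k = 2.18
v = -1.29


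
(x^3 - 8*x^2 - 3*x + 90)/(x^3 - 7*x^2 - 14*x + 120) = (x + 3)/(x + 4)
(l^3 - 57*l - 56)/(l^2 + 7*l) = l - 7 - 8/l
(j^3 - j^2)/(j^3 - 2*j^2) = (j - 1)/(j - 2)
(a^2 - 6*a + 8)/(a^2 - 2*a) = (a - 4)/a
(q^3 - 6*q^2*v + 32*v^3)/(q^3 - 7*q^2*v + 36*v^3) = (q^2 - 8*q*v + 16*v^2)/(q^2 - 9*q*v + 18*v^2)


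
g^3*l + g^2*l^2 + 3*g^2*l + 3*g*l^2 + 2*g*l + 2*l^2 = (g + 2)*(g + l)*(g*l + l)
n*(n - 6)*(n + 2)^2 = n^4 - 2*n^3 - 20*n^2 - 24*n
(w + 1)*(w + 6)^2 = w^3 + 13*w^2 + 48*w + 36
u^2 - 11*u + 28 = (u - 7)*(u - 4)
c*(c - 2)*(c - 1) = c^3 - 3*c^2 + 2*c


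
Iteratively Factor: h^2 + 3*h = (h + 3)*(h)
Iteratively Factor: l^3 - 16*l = (l - 4)*(l^2 + 4*l) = (l - 4)*(l + 4)*(l)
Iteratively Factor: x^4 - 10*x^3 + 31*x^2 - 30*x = (x - 3)*(x^3 - 7*x^2 + 10*x) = x*(x - 3)*(x^2 - 7*x + 10) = x*(x - 3)*(x - 2)*(x - 5)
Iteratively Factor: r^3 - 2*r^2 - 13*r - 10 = (r + 1)*(r^2 - 3*r - 10) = (r - 5)*(r + 1)*(r + 2)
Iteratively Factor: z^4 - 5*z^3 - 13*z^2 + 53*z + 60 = (z - 4)*(z^3 - z^2 - 17*z - 15) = (z - 5)*(z - 4)*(z^2 + 4*z + 3) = (z - 5)*(z - 4)*(z + 1)*(z + 3)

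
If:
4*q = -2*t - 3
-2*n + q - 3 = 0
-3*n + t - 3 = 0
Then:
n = -3/2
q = 0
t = -3/2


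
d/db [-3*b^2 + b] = 1 - 6*b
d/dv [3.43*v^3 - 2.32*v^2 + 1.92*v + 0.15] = 10.29*v^2 - 4.64*v + 1.92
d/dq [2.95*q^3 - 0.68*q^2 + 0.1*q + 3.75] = 8.85*q^2 - 1.36*q + 0.1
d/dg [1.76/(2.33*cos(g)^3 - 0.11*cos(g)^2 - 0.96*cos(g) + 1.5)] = (12.3024*cos(g)^2 - 0.3872*cos(g) - 1.6896)*sin(g)/(2.33*cos(g)^3 - 0.11*cos(g)^2 - 0.96*cos(g) + 1.5)^2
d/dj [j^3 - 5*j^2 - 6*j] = 3*j^2 - 10*j - 6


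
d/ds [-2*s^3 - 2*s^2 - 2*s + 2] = -6*s^2 - 4*s - 2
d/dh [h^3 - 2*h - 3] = 3*h^2 - 2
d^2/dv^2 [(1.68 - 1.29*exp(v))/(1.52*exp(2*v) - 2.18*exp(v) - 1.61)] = (-2.980416*exp(4*v) + 11.251344*exp(3*v) - 35.641872*exp(2*v) + 28.956858*exp(v) - 9.240273)*exp(v)/(3.511808*exp(6*v) - 15.110016*exp(5*v) + 10.511712*exp(4*v) + 21.649144*exp(3*v) - 11.134116*exp(2*v) - 16.952334*exp(v) - 4.173281)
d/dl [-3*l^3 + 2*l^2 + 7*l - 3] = -9*l^2 + 4*l + 7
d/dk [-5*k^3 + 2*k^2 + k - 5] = -15*k^2 + 4*k + 1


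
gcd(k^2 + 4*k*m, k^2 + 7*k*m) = k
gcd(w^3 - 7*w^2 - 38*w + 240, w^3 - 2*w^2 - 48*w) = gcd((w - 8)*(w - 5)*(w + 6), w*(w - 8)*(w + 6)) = w^2 - 2*w - 48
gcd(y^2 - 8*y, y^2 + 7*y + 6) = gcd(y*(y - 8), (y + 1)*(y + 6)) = 1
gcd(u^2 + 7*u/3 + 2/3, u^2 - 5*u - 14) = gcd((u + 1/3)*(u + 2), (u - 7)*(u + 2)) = u + 2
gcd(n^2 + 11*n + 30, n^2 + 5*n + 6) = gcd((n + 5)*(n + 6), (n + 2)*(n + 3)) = 1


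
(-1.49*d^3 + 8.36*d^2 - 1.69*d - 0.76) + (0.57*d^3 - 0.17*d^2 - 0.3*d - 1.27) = -0.92*d^3 + 8.19*d^2 - 1.99*d - 2.03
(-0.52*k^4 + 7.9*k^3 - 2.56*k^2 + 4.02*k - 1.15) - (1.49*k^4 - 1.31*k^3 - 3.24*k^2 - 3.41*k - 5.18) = -2.01*k^4 + 9.21*k^3 + 0.68*k^2 + 7.43*k + 4.03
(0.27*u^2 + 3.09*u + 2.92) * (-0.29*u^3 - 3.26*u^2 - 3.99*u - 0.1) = -0.0783*u^5 - 1.7763*u^4 - 11.9975*u^3 - 21.8753*u^2 - 11.9598*u - 0.292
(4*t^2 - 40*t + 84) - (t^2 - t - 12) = 3*t^2 - 39*t + 96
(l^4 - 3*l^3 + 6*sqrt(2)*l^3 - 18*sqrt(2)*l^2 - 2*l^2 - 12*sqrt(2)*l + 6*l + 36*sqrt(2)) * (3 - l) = -l^5 - 6*sqrt(2)*l^4 + 6*l^4 - 7*l^3 + 36*sqrt(2)*l^3 - 42*sqrt(2)*l^2 - 12*l^2 - 72*sqrt(2)*l + 18*l + 108*sqrt(2)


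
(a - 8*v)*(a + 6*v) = a^2 - 2*a*v - 48*v^2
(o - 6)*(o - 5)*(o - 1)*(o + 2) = o^4 - 10*o^3 + 17*o^2 + 52*o - 60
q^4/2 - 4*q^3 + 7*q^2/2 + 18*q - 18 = (q/2 + 1)*(q - 6)*(q - 3)*(q - 1)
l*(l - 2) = l^2 - 2*l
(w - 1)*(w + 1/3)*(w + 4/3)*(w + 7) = w^4 + 23*w^3/3 + 31*w^2/9 - 9*w - 28/9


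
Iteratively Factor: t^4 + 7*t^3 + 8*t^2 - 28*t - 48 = (t - 2)*(t^3 + 9*t^2 + 26*t + 24) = (t - 2)*(t + 3)*(t^2 + 6*t + 8) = (t - 2)*(t + 2)*(t + 3)*(t + 4)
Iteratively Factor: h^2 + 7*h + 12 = (h + 4)*(h + 3)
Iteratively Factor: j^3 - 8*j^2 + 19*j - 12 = (j - 3)*(j^2 - 5*j + 4) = (j - 4)*(j - 3)*(j - 1)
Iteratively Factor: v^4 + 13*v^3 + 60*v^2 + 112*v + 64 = (v + 4)*(v^3 + 9*v^2 + 24*v + 16) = (v + 1)*(v + 4)*(v^2 + 8*v + 16) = (v + 1)*(v + 4)^2*(v + 4)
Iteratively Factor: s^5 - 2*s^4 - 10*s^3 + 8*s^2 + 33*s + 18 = (s + 1)*(s^4 - 3*s^3 - 7*s^2 + 15*s + 18) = (s - 3)*(s + 1)*(s^3 - 7*s - 6) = (s - 3)*(s + 1)^2*(s^2 - s - 6) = (s - 3)*(s + 1)^2*(s + 2)*(s - 3)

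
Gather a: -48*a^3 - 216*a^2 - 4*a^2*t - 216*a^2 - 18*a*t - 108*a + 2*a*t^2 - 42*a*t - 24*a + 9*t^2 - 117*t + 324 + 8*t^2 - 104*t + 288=-48*a^3 + a^2*(-4*t - 432) + a*(2*t^2 - 60*t - 132) + 17*t^2 - 221*t + 612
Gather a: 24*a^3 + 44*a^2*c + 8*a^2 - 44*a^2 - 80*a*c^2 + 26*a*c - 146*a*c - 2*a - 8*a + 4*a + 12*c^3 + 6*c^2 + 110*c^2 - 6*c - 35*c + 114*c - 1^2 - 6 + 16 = 24*a^3 + a^2*(44*c - 36) + a*(-80*c^2 - 120*c - 6) + 12*c^3 + 116*c^2 + 73*c + 9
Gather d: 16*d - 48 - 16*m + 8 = 16*d - 16*m - 40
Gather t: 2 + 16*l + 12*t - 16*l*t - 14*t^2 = 16*l - 14*t^2 + t*(12 - 16*l) + 2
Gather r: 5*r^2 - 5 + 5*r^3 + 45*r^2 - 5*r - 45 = 5*r^3 + 50*r^2 - 5*r - 50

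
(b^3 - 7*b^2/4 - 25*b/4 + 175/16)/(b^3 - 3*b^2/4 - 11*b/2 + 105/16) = (2*b - 5)/(2*b - 3)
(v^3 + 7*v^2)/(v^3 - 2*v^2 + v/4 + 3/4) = 4*v^2*(v + 7)/(4*v^3 - 8*v^2 + v + 3)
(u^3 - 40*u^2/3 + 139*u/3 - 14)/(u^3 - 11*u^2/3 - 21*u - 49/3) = (3*u^2 - 19*u + 6)/(3*u^2 + 10*u + 7)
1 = 1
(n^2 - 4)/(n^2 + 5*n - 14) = (n + 2)/(n + 7)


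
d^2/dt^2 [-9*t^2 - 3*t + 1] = -18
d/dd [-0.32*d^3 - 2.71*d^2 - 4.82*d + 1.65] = -0.96*d^2 - 5.42*d - 4.82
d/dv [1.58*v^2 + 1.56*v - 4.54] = 3.16*v + 1.56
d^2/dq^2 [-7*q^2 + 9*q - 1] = -14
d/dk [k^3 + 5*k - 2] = 3*k^2 + 5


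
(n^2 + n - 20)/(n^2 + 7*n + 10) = (n - 4)/(n + 2)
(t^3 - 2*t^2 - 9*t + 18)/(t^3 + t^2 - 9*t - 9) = (t - 2)/(t + 1)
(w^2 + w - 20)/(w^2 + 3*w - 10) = (w - 4)/(w - 2)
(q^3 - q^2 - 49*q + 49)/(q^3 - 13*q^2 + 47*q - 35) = (q + 7)/(q - 5)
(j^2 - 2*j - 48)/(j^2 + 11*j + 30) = (j - 8)/(j + 5)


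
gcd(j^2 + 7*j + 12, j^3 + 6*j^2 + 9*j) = j + 3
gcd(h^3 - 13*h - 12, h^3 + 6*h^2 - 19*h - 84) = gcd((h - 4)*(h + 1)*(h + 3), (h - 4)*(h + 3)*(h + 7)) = h^2 - h - 12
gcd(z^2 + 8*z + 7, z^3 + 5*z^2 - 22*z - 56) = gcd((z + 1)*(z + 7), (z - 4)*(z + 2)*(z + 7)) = z + 7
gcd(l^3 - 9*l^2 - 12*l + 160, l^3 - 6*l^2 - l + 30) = l - 5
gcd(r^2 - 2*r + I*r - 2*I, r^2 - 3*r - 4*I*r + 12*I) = 1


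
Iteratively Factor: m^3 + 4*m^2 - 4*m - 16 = (m + 4)*(m^2 - 4) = (m + 2)*(m + 4)*(m - 2)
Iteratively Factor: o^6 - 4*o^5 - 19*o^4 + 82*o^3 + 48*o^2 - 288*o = (o - 3)*(o^5 - o^4 - 22*o^3 + 16*o^2 + 96*o) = (o - 4)*(o - 3)*(o^4 + 3*o^3 - 10*o^2 - 24*o) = (o - 4)*(o - 3)^2*(o^3 + 6*o^2 + 8*o) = (o - 4)*(o - 3)^2*(o + 2)*(o^2 + 4*o) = (o - 4)*(o - 3)^2*(o + 2)*(o + 4)*(o)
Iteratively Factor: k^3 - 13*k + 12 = (k - 3)*(k^2 + 3*k - 4) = (k - 3)*(k + 4)*(k - 1)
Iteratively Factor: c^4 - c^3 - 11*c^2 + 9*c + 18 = (c - 2)*(c^3 + c^2 - 9*c - 9) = (c - 3)*(c - 2)*(c^2 + 4*c + 3) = (c - 3)*(c - 2)*(c + 1)*(c + 3)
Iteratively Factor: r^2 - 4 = (r + 2)*(r - 2)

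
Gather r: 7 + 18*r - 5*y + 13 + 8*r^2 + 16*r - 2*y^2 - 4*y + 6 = 8*r^2 + 34*r - 2*y^2 - 9*y + 26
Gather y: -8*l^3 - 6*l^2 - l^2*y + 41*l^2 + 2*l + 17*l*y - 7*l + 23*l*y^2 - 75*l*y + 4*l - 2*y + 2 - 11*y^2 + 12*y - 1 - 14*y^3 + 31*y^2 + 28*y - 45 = -8*l^3 + 35*l^2 - l - 14*y^3 + y^2*(23*l + 20) + y*(-l^2 - 58*l + 38) - 44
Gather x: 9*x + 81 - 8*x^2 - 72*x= -8*x^2 - 63*x + 81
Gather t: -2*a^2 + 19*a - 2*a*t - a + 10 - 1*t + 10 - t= -2*a^2 + 18*a + t*(-2*a - 2) + 20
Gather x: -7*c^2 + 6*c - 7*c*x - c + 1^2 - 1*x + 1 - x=-7*c^2 + 5*c + x*(-7*c - 2) + 2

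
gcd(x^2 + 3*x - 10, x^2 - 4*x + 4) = x - 2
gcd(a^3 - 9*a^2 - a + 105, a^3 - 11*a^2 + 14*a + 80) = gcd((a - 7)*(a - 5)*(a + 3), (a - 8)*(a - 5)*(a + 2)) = a - 5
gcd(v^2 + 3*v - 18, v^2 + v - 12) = v - 3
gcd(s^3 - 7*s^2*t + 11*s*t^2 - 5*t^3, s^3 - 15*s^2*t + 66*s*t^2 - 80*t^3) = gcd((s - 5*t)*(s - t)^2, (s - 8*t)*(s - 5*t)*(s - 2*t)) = s - 5*t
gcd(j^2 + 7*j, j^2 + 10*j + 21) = j + 7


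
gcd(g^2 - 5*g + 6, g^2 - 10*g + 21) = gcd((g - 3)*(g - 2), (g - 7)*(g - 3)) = g - 3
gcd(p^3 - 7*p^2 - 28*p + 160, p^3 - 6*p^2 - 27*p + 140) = p^2 + p - 20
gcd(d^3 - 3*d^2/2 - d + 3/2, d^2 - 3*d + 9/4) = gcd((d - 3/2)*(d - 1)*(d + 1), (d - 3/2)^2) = d - 3/2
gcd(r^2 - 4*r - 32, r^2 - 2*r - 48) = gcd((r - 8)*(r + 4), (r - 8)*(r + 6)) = r - 8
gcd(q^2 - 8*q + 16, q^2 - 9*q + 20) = q - 4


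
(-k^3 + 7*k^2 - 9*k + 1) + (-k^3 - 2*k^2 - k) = -2*k^3 + 5*k^2 - 10*k + 1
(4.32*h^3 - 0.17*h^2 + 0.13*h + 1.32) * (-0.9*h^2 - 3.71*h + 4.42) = -3.888*h^5 - 15.8742*h^4 + 19.6081*h^3 - 2.4217*h^2 - 4.3226*h + 5.8344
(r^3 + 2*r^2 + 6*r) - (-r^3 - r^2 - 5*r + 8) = 2*r^3 + 3*r^2 + 11*r - 8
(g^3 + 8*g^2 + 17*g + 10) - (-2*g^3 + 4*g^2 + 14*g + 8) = 3*g^3 + 4*g^2 + 3*g + 2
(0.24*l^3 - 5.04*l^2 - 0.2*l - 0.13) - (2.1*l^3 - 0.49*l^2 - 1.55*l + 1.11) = -1.86*l^3 - 4.55*l^2 + 1.35*l - 1.24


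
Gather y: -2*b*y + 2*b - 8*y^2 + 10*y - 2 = 2*b - 8*y^2 + y*(10 - 2*b) - 2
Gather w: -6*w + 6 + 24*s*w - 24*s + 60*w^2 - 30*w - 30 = -24*s + 60*w^2 + w*(24*s - 36) - 24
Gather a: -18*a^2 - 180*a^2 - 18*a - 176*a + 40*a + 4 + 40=-198*a^2 - 154*a + 44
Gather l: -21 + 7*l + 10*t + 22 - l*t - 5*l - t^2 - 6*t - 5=l*(2 - t) - t^2 + 4*t - 4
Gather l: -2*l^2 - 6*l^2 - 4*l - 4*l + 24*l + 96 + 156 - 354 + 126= -8*l^2 + 16*l + 24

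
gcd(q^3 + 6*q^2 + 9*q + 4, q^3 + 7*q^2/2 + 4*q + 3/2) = q^2 + 2*q + 1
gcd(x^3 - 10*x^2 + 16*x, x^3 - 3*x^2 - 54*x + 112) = x^2 - 10*x + 16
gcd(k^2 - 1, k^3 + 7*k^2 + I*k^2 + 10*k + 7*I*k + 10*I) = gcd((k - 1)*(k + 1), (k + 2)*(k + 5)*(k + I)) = 1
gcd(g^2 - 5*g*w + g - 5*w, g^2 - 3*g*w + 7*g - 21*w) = 1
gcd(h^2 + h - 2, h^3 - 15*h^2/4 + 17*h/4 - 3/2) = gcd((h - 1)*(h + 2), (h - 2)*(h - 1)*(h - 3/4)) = h - 1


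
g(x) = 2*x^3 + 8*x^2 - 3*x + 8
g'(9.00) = 627.00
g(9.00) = 2087.00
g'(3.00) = 99.00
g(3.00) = 125.00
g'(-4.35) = 40.94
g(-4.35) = 7.80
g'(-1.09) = -13.31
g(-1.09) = 18.18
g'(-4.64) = 51.94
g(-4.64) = -5.64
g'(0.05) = -2.18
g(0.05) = 7.87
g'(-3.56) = 16.08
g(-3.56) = 29.83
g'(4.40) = 183.56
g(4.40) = 320.05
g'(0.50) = 6.50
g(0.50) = 8.75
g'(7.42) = 446.06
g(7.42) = 1243.23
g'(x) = 6*x^2 + 16*x - 3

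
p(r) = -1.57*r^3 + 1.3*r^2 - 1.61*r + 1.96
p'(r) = -4.71*r^2 + 2.6*r - 1.61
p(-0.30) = 2.60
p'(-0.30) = -2.81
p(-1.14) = 7.81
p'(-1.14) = -10.70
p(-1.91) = 20.72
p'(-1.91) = -23.76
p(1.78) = -5.64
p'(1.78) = -11.91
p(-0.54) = 3.46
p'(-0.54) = -4.39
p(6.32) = -352.61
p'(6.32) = -173.31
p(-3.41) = 84.82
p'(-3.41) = -65.24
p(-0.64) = 3.93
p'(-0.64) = -5.20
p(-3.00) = 60.88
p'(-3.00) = -51.80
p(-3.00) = 60.88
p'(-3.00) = -51.80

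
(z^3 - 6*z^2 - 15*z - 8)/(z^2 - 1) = (z^2 - 7*z - 8)/(z - 1)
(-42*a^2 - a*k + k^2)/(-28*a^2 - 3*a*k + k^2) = (6*a + k)/(4*a + k)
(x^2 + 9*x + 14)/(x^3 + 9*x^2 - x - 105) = (x + 2)/(x^2 + 2*x - 15)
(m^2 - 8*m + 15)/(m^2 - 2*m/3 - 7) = 3*(m - 5)/(3*m + 7)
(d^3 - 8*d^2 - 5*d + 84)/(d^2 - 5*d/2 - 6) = 2*(d^2 - 4*d - 21)/(2*d + 3)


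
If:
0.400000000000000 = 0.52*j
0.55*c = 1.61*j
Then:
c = 2.25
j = 0.77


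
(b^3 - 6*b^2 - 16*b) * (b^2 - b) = b^5 - 7*b^4 - 10*b^3 + 16*b^2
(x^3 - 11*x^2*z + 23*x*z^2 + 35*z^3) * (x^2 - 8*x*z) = x^5 - 19*x^4*z + 111*x^3*z^2 - 149*x^2*z^3 - 280*x*z^4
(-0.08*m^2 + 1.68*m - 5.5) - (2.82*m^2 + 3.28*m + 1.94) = -2.9*m^2 - 1.6*m - 7.44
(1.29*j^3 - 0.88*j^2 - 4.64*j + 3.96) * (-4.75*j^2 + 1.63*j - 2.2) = -6.1275*j^5 + 6.2827*j^4 + 17.7676*j^3 - 24.4372*j^2 + 16.6628*j - 8.712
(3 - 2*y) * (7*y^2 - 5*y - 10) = -14*y^3 + 31*y^2 + 5*y - 30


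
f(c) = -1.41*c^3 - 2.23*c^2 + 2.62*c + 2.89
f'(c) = -4.23*c^2 - 4.46*c + 2.62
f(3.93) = -106.84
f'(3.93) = -80.24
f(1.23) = 0.12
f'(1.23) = -9.27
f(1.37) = -1.33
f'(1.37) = -11.43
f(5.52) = -287.75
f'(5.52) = -150.89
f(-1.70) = -1.08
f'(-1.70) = -2.02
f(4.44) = -152.85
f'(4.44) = -100.57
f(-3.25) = 19.22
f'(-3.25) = -27.56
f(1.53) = -3.37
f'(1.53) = -14.11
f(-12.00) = 2086.81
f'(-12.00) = -552.98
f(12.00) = -2723.27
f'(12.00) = -660.02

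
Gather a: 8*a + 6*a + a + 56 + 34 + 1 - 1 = 15*a + 90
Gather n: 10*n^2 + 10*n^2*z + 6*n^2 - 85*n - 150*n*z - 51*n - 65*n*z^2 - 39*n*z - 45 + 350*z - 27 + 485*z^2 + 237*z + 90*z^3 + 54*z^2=n^2*(10*z + 16) + n*(-65*z^2 - 189*z - 136) + 90*z^3 + 539*z^2 + 587*z - 72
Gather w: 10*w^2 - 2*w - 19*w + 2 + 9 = 10*w^2 - 21*w + 11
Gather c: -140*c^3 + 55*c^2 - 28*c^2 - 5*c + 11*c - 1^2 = -140*c^3 + 27*c^2 + 6*c - 1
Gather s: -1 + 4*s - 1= 4*s - 2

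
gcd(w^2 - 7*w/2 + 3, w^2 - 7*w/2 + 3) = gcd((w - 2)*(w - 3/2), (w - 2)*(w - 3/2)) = w^2 - 7*w/2 + 3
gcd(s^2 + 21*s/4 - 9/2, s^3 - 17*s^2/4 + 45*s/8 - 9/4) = s - 3/4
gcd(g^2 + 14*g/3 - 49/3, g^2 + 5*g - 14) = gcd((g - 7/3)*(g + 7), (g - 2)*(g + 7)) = g + 7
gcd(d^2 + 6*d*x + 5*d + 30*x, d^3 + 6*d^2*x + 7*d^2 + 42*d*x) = d + 6*x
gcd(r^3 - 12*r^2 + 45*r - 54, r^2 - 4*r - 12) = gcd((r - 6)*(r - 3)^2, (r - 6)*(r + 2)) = r - 6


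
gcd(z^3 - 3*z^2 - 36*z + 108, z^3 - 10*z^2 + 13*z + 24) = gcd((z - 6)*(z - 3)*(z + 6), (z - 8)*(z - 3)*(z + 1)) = z - 3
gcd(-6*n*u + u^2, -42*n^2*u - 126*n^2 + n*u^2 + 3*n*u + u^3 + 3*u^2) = -6*n + u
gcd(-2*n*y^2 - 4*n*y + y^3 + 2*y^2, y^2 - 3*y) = y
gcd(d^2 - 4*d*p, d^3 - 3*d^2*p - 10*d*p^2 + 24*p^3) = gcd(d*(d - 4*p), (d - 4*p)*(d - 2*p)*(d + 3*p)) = -d + 4*p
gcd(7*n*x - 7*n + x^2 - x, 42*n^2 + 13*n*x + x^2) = 7*n + x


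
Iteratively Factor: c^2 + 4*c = (c + 4)*(c)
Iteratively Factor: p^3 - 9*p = (p - 3)*(p^2 + 3*p) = p*(p - 3)*(p + 3)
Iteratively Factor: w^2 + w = (w)*(w + 1)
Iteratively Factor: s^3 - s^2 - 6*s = (s + 2)*(s^2 - 3*s) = (s - 3)*(s + 2)*(s)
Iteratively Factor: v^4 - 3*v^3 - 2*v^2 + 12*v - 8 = (v + 2)*(v^3 - 5*v^2 + 8*v - 4) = (v - 2)*(v + 2)*(v^2 - 3*v + 2) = (v - 2)^2*(v + 2)*(v - 1)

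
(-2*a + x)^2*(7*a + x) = 28*a^3 - 24*a^2*x + 3*a*x^2 + x^3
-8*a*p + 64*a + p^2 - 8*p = (-8*a + p)*(p - 8)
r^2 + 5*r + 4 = (r + 1)*(r + 4)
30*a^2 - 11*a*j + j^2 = (-6*a + j)*(-5*a + j)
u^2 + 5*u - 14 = (u - 2)*(u + 7)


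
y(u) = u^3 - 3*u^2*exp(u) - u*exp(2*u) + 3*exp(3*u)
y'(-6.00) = 107.82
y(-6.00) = -216.27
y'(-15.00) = 675.00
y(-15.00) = -3375.00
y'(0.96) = 120.91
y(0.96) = 40.56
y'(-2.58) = 19.66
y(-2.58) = -18.67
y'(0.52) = 31.26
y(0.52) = 11.58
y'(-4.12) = 50.50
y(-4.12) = -70.76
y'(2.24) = 6723.24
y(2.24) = 2158.65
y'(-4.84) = 69.95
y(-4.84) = -113.94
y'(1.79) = 1657.18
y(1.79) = 528.54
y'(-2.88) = 24.47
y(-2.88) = -25.28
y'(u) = -3*u^2*exp(u) + 3*u^2 - 2*u*exp(2*u) - 6*u*exp(u) + 9*exp(3*u) - exp(2*u)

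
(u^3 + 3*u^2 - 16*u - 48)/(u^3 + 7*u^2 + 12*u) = (u - 4)/u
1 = 1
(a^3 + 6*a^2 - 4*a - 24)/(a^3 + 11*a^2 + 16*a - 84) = (a + 2)/(a + 7)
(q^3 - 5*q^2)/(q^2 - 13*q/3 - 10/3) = 3*q^2/(3*q + 2)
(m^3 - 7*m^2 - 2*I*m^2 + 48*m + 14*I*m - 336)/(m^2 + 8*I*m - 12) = (m^2 - m*(7 + 8*I) + 56*I)/(m + 2*I)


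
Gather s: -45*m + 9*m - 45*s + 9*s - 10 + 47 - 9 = -36*m - 36*s + 28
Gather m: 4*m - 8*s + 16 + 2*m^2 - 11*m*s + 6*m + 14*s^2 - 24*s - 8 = 2*m^2 + m*(10 - 11*s) + 14*s^2 - 32*s + 8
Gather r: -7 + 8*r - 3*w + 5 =8*r - 3*w - 2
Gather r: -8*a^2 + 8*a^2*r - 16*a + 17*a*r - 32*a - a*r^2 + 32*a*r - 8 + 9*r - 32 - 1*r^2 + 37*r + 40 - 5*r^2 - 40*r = -8*a^2 - 48*a + r^2*(-a - 6) + r*(8*a^2 + 49*a + 6)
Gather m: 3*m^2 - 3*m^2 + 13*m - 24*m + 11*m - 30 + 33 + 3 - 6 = 0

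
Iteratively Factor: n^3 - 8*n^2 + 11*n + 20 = (n + 1)*(n^2 - 9*n + 20) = (n - 5)*(n + 1)*(n - 4)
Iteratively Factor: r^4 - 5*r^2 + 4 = (r - 2)*(r^3 + 2*r^2 - r - 2) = (r - 2)*(r - 1)*(r^2 + 3*r + 2) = (r - 2)*(r - 1)*(r + 1)*(r + 2)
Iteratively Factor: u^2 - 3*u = (u - 3)*(u)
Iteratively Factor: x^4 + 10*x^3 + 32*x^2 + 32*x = (x + 4)*(x^3 + 6*x^2 + 8*x) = (x + 4)^2*(x^2 + 2*x) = x*(x + 4)^2*(x + 2)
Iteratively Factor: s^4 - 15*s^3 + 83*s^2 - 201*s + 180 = (s - 3)*(s^3 - 12*s^2 + 47*s - 60) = (s - 3)^2*(s^2 - 9*s + 20) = (s - 5)*(s - 3)^2*(s - 4)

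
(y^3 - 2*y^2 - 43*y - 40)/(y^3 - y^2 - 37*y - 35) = (y - 8)/(y - 7)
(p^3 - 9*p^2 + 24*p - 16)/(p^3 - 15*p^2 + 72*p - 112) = (p - 1)/(p - 7)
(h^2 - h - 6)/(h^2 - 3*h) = (h + 2)/h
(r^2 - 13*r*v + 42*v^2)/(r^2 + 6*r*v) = (r^2 - 13*r*v + 42*v^2)/(r*(r + 6*v))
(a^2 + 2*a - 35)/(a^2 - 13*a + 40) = (a + 7)/(a - 8)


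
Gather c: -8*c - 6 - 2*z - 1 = -8*c - 2*z - 7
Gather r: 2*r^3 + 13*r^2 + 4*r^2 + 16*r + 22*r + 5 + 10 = 2*r^3 + 17*r^2 + 38*r + 15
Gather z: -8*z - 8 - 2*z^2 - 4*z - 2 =-2*z^2 - 12*z - 10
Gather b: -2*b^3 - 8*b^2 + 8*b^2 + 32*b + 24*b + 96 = -2*b^3 + 56*b + 96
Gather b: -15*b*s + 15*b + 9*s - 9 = b*(15 - 15*s) + 9*s - 9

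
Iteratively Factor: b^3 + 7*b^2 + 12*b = (b + 4)*(b^2 + 3*b) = (b + 3)*(b + 4)*(b)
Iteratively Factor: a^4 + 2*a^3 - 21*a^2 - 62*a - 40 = (a - 5)*(a^3 + 7*a^2 + 14*a + 8) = (a - 5)*(a + 1)*(a^2 + 6*a + 8) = (a - 5)*(a + 1)*(a + 2)*(a + 4)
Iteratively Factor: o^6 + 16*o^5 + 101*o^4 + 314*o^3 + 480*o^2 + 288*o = (o + 4)*(o^5 + 12*o^4 + 53*o^3 + 102*o^2 + 72*o) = (o + 2)*(o + 4)*(o^4 + 10*o^3 + 33*o^2 + 36*o) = (o + 2)*(o + 4)^2*(o^3 + 6*o^2 + 9*o) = o*(o + 2)*(o + 4)^2*(o^2 + 6*o + 9) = o*(o + 2)*(o + 3)*(o + 4)^2*(o + 3)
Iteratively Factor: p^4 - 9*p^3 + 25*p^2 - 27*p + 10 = (p - 2)*(p^3 - 7*p^2 + 11*p - 5) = (p - 5)*(p - 2)*(p^2 - 2*p + 1) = (p - 5)*(p - 2)*(p - 1)*(p - 1)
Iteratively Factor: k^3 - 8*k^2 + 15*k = (k)*(k^2 - 8*k + 15) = k*(k - 5)*(k - 3)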